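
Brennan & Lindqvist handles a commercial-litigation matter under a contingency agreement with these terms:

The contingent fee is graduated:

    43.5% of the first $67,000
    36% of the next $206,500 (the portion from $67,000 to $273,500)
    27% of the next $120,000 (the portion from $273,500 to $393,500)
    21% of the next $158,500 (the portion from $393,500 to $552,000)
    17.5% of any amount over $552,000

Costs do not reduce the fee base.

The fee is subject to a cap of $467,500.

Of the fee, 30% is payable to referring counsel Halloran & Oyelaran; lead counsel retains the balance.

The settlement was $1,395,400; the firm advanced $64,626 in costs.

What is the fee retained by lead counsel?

Fee base is the gross recovery, $1,395,400; costs are reimbursed separately.
First $67,000 at 43.5% = $29,145.00
Next $206,500 at 36% = $74,340.00
Next $120,000 at 27% = $32,400.00
Next $158,500 at 21% = $33,285.00
Remaining $843,400 at 17.5% = $147,595.00
Fee: $29,145.00 + $74,340.00 + $32,400.00 + $33,285.00 + $147,595.00 = $316,765.00
$316,765.00 is under the $467,500 cap.
Referral share: 30% of $316,765.00 = $95,029.50; lead counsel retains $316,765.00 − $95,029.50 = $221,735.50.

$221,735.50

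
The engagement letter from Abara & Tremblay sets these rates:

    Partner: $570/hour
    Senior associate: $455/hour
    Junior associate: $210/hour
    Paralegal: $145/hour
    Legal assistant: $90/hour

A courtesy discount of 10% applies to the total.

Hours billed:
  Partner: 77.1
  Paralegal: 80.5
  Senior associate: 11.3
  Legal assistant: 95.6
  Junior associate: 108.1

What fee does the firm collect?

Partner: 77.1 × $570 = $43,947.00
Senior associate: 11.3 × $455 = $5,141.50
Junior associate: 108.1 × $210 = $22,701.00
Paralegal: 80.5 × $145 = $11,672.50
Legal assistant: 95.6 × $90 = $8,604.00
Subtotal: $92,066.00
Less 10% discount: −$9,206.60
Total: $92,066.00 − $9,206.60 = $82,859.40

$82,859.40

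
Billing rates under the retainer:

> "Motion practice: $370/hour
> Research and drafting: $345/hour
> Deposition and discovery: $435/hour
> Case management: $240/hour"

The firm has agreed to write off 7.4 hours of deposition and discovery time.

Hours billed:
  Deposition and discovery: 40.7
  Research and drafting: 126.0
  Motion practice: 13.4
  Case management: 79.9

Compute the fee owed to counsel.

$82,089.50

Motion practice: 13.4 × $370 = $4,958.00
Research and drafting: 126.0 × $345 = $43,470.00
Deposition and discovery: 40.7 × $435 = $17,704.50
Case management: 79.9 × $240 = $19,176.00
Subtotal: $85,308.50
Write-off: 7.4 × $435 = $3,219.00
Total: $85,308.50 − $3,219.00 = $82,089.50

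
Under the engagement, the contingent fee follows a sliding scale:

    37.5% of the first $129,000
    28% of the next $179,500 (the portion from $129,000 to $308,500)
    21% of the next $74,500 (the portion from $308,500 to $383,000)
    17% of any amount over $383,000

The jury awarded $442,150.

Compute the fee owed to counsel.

First $129,000 at 37.5% = $48,375.00
Next $179,500 at 28% = $50,260.00
Next $74,500 at 21% = $15,645.00
Remaining $59,150 at 17% = $10,055.50
Fee: $48,375.00 + $50,260.00 + $15,645.00 + $10,055.50 = $124,335.50

$124,335.50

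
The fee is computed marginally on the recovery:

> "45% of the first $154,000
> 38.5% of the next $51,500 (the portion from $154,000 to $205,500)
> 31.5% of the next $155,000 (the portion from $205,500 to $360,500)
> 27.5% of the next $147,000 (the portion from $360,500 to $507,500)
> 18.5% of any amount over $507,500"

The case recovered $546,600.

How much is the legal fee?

First $154,000 at 45% = $69,300.00
Next $51,500 at 38.5% = $19,827.50
Next $155,000 at 31.5% = $48,825.00
Next $147,000 at 27.5% = $40,425.00
Remaining $39,100 at 18.5% = $7,233.50
Fee: $69,300.00 + $19,827.50 + $48,825.00 + $40,425.00 + $7,233.50 = $185,611.00

$185,611.00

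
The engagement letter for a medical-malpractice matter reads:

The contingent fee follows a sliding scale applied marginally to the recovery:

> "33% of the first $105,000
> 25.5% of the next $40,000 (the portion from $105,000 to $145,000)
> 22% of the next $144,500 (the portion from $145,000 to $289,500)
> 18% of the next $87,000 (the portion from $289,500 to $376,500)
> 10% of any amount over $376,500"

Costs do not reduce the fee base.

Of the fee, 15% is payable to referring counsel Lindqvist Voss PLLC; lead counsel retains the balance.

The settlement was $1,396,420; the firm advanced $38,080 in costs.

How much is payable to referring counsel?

Fee base is the gross recovery, $1,396,420; costs are reimbursed separately.
First $105,000 at 33% = $34,650.00
Next $40,000 at 25.5% = $10,200.00
Next $144,500 at 22% = $31,790.00
Next $87,000 at 18% = $15,660.00
Remaining $1,019,920 at 10% = $101,992.00
Fee: $34,650.00 + $10,200.00 + $31,790.00 + $15,660.00 + $101,992.00 = $194,292.00
Referral share: 15% of $194,292.00 = $29,143.80; lead counsel retains $194,292.00 − $29,143.80 = $165,148.20.

$29,143.80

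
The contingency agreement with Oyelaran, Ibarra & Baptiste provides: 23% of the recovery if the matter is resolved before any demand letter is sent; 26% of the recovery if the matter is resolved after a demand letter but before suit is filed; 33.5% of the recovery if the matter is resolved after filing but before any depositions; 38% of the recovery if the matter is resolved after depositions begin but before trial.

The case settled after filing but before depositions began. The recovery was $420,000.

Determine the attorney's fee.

$140,700.00

The matter settled after filing but before depositions began, so the 33.5% rate applies.
$420,000 × 33.5% = $140,700.00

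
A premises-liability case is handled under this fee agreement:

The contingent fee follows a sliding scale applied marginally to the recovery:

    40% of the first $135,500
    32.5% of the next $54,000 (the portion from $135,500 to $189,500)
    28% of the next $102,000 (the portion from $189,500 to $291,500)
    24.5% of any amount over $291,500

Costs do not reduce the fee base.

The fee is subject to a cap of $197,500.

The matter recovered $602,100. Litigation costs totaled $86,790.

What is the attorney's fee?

Fee base is the gross recovery, $602,100; costs are reimbursed separately.
First $135,500 at 40% = $54,200.00
Next $54,000 at 32.5% = $17,550.00
Next $102,000 at 28% = $28,560.00
Remaining $310,600 at 24.5% = $76,097.00
Fee: $54,200.00 + $17,550.00 + $28,560.00 + $76,097.00 = $176,407.00
$176,407.00 is under the $197,500 cap.

$176,407.00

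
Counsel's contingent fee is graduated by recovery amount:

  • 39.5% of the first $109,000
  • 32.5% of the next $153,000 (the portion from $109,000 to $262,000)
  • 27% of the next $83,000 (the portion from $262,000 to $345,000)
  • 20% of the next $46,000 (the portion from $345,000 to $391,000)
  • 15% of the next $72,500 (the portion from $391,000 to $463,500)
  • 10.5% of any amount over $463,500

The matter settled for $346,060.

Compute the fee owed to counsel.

$115,402.00

First $109,000 at 39.5% = $43,055.00
Next $153,000 at 32.5% = $49,725.00
Next $83,000 at 27% = $22,410.00
Remaining $1,060 at 20% = $212.00
Fee: $43,055.00 + $49,725.00 + $22,410.00 + $212.00 = $115,402.00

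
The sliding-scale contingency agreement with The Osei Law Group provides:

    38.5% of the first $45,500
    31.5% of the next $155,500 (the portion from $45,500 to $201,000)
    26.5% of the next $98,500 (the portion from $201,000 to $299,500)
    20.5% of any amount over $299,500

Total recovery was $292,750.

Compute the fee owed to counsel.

First $45,500 at 38.5% = $17,517.50
Next $155,500 at 31.5% = $48,982.50
Remaining $91,750 at 26.5% = $24,313.75
Fee: $17,517.50 + $48,982.50 + $24,313.75 = $90,813.75

$90,813.75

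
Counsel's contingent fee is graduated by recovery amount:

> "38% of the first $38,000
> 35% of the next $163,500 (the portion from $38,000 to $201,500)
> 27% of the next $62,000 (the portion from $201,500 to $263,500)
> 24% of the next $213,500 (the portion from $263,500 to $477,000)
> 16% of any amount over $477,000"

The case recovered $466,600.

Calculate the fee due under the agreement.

First $38,000 at 38% = $14,440.00
Next $163,500 at 35% = $57,225.00
Next $62,000 at 27% = $16,740.00
Remaining $203,100 at 24% = $48,744.00
Fee: $14,440.00 + $57,225.00 + $16,740.00 + $48,744.00 = $137,149.00

$137,149.00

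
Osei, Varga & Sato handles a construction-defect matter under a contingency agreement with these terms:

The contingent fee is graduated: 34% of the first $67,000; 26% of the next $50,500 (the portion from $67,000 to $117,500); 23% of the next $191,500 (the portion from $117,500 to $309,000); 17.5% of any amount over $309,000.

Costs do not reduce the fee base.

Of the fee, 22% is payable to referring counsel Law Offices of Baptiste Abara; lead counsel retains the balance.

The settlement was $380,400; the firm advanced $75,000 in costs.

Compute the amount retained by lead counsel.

Fee base is the gross recovery, $380,400; costs are reimbursed separately.
First $67,000 at 34% = $22,780.00
Next $50,500 at 26% = $13,130.00
Next $191,500 at 23% = $44,045.00
Remaining $71,400 at 17.5% = $12,495.00
Fee: $22,780.00 + $13,130.00 + $44,045.00 + $12,495.00 = $92,450.00
Referral share: 22% of $92,450.00 = $20,339.00; lead counsel retains $92,450.00 − $20,339.00 = $72,111.00.

$72,111.00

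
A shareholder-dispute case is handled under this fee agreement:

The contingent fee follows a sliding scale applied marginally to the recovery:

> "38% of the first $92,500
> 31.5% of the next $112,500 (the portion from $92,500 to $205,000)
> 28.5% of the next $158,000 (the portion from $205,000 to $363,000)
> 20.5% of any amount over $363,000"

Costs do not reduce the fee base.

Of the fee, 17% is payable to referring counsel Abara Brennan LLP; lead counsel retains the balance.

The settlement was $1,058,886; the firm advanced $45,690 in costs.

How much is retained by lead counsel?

Fee base is the gross recovery, $1,058,886; costs are reimbursed separately.
First $92,500 at 38% = $35,150.00
Next $112,500 at 31.5% = $35,437.50
Next $158,000 at 28.5% = $45,030.00
Remaining $695,886 at 20.5% = $142,656.63
Fee: $35,150.00 + $35,437.50 + $45,030.00 + $142,656.63 = $258,274.13
Referral share: 17% of $258,274.13 = $43,906.60; lead counsel retains $258,274.13 − $43,906.60 = $214,367.53.

$214,367.53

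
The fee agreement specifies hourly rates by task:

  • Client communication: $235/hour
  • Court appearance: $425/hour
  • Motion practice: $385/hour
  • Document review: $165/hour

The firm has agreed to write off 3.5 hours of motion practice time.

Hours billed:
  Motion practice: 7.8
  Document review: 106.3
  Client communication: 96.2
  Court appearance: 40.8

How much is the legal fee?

Client communication: 96.2 × $235 = $22,607.00
Court appearance: 40.8 × $425 = $17,340.00
Motion practice: 7.8 × $385 = $3,003.00
Document review: 106.3 × $165 = $17,539.50
Subtotal: $60,489.50
Write-off: 3.5 × $385 = $1,347.50
Total: $60,489.50 − $1,347.50 = $59,142.00

$59,142.00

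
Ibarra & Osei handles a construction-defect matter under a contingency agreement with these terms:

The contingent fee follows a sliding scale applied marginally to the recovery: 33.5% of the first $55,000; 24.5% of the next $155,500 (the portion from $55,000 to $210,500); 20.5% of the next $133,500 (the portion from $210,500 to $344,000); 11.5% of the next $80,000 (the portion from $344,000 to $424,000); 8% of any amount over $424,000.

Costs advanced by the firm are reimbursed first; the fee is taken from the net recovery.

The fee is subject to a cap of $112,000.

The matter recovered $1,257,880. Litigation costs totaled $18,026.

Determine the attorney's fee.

$112,000.00

Fee base (net of costs): $1,257,880 − $18,026 = $1,239,854
First $55,000 at 33.5% = $18,425.00
Next $155,500 at 24.5% = $38,097.50
Next $133,500 at 20.5% = $27,367.50
Next $80,000 at 11.5% = $9,200.00
Remaining $815,854 at 8% = $65,268.32
Fee: $18,425.00 + $38,097.50 + $27,367.50 + $9,200.00 + $65,268.32 = $158,358.32
$158,358.32 exceeds the $112,000 cap, so the fee is capped at $112,000.00.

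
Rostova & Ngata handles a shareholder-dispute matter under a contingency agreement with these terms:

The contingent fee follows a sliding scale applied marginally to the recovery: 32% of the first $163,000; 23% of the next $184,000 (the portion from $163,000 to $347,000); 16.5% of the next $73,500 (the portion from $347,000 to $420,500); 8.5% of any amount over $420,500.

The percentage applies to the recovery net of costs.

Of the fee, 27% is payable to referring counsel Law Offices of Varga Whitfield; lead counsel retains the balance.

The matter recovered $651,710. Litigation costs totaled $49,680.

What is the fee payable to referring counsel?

Fee base (net of costs): $651,710 − $49,680 = $602,030
First $163,000 at 32% = $52,160.00
Next $184,000 at 23% = $42,320.00
Next $73,500 at 16.5% = $12,127.50
Remaining $181,530 at 8.5% = $15,430.05
Fee: $52,160.00 + $42,320.00 + $12,127.50 + $15,430.05 = $122,037.55
Referral share: 27% of $122,037.55 = $32,950.14; lead counsel retains $122,037.55 − $32,950.14 = $89,087.41.

$32,950.14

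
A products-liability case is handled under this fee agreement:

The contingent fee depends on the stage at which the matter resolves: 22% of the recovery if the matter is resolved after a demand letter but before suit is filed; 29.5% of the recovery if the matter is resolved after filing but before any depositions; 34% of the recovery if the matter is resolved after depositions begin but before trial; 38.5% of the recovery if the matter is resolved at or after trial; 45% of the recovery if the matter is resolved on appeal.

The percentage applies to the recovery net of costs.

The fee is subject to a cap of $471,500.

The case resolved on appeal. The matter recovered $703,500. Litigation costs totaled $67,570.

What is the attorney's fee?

Fee base (net of costs): $703,500 − $67,570 = $635,930
The matter resolved on appeal, so the 45% rate applies.
$635,930 × 45% = $286,168.50
$286,168.50 is under the $471,500 cap.

$286,168.50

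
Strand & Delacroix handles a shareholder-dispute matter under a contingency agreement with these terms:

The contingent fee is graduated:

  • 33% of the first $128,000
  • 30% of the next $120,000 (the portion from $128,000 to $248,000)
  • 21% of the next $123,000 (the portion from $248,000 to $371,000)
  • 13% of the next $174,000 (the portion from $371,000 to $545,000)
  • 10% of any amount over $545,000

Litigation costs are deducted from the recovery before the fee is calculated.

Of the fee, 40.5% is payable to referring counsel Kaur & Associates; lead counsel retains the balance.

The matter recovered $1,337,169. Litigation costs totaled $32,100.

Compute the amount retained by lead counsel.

Fee base (net of costs): $1,337,169 − $32,100 = $1,305,069
First $128,000 at 33% = $42,240.00
Next $120,000 at 30% = $36,000.00
Next $123,000 at 21% = $25,830.00
Next $174,000 at 13% = $22,620.00
Remaining $760,069 at 10% = $76,006.90
Fee: $42,240.00 + $36,000.00 + $25,830.00 + $22,620.00 + $76,006.90 = $202,696.90
Referral share: 40.5% of $202,696.90 = $82,092.24; lead counsel retains $202,696.90 − $82,092.24 = $120,604.66.

$120,604.66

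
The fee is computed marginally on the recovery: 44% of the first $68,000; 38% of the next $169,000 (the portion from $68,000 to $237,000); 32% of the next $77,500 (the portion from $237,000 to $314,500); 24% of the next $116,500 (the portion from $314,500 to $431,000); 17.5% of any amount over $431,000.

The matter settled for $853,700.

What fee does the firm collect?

$220,872.50

First $68,000 at 44% = $29,920.00
Next $169,000 at 38% = $64,220.00
Next $77,500 at 32% = $24,800.00
Next $116,500 at 24% = $27,960.00
Remaining $422,700 at 17.5% = $73,972.50
Fee: $29,920.00 + $64,220.00 + $24,800.00 + $27,960.00 + $73,972.50 = $220,872.50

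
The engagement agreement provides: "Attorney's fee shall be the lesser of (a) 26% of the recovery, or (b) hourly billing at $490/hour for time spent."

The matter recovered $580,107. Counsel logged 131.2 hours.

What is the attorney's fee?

(a) 26% of $580,107 = $150,827.82
(b) 131.2 × $490 = $64,288.00
The lesser is (b): $64,288.00.

$64,288.00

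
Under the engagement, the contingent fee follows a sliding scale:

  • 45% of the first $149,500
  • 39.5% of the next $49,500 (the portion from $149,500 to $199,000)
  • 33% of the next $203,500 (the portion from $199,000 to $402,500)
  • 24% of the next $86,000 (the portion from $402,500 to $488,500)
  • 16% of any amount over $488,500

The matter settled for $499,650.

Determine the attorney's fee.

First $149,500 at 45% = $67,275.00
Next $49,500 at 39.5% = $19,552.50
Next $203,500 at 33% = $67,155.00
Next $86,000 at 24% = $20,640.00
Remaining $11,150 at 16% = $1,784.00
Fee: $67,275.00 + $19,552.50 + $67,155.00 + $20,640.00 + $1,784.00 = $176,406.50

$176,406.50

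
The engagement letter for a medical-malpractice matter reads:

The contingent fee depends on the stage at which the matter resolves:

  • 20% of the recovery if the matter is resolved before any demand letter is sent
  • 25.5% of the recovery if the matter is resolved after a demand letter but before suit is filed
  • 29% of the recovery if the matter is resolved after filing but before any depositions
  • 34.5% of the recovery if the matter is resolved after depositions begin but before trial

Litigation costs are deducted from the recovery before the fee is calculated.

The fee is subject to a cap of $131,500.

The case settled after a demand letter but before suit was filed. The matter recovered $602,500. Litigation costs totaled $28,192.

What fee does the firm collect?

Fee base (net of costs): $602,500 − $28,192 = $574,308
The matter settled after a demand letter but before suit was filed, so the 25.5% rate applies.
$574,308 × 25.5% = $146,448.54
$146,448.54 exceeds the $131,500 cap, so the fee is capped at $131,500.00.

$131,500.00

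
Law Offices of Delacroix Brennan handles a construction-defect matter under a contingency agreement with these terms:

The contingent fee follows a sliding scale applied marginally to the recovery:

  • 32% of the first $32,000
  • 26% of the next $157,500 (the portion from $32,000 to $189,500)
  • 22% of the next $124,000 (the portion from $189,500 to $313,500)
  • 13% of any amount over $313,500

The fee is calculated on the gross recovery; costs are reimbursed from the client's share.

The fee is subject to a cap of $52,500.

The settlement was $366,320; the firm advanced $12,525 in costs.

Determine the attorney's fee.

$52,500.00

Fee base is the gross recovery, $366,320; costs are reimbursed separately.
First $32,000 at 32% = $10,240.00
Next $157,500 at 26% = $40,950.00
Next $124,000 at 22% = $27,280.00
Remaining $52,820 at 13% = $6,866.60
Fee: $10,240.00 + $40,950.00 + $27,280.00 + $6,866.60 = $85,336.60
$85,336.60 exceeds the $52,500 cap, so the fee is capped at $52,500.00.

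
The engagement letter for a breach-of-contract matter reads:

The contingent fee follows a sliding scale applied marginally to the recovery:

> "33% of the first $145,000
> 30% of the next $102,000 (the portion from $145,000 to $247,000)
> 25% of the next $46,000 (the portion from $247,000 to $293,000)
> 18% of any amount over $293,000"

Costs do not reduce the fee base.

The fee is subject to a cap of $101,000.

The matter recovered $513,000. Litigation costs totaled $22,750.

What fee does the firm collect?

Fee base is the gross recovery, $513,000; costs are reimbursed separately.
First $145,000 at 33% = $47,850.00
Next $102,000 at 30% = $30,600.00
Next $46,000 at 25% = $11,500.00
Remaining $220,000 at 18% = $39,600.00
Fee: $47,850.00 + $30,600.00 + $11,500.00 + $39,600.00 = $129,550.00
$129,550.00 exceeds the $101,000 cap, so the fee is capped at $101,000.00.

$101,000.00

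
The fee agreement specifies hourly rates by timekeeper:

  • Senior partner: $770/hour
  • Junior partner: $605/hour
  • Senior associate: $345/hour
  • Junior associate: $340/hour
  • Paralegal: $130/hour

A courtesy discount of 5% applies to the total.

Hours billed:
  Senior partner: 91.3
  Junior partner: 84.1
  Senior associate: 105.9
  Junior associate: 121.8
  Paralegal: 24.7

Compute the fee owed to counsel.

Senior partner: 91.3 × $770 = $70,301.00
Junior partner: 84.1 × $605 = $50,880.50
Senior associate: 105.9 × $345 = $36,535.50
Junior associate: 121.8 × $340 = $41,412.00
Paralegal: 24.7 × $130 = $3,211.00
Subtotal: $202,340.00
Less 5% discount: −$10,117.00
Total: $202,340.00 − $10,117.00 = $192,223.00

$192,223.00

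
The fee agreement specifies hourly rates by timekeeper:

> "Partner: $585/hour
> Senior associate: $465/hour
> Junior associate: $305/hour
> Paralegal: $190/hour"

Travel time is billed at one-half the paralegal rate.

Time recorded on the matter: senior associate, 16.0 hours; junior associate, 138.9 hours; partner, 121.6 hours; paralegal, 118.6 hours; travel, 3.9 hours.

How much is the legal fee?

Partner: 121.6 × $585 = $71,136.00
Senior associate: 16.0 × $465 = $7,440.00
Junior associate: 138.9 × $305 = $42,364.50
Paralegal: 118.6 × $190 = $22,534.00
Subtotal: $71,136.00 + $7,440.00 + $42,364.50 + $22,534.00 = $143,474.50
Travel: 3.9 × ($190 ÷ 2) = 3.9 × $95.00 = $370.50
Total: $143,474.50 + $370.50 = $143,845.00

$143,845.00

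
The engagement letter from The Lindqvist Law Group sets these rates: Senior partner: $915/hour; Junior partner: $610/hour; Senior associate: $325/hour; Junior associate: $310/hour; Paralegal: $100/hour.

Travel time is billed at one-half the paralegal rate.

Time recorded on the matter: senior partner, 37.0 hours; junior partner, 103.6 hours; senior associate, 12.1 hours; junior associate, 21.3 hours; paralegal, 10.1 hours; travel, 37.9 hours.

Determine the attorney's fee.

Senior partner: 37.0 × $915 = $33,855.00
Junior partner: 103.6 × $610 = $63,196.00
Senior associate: 12.1 × $325 = $3,932.50
Junior associate: 21.3 × $310 = $6,603.00
Paralegal: 10.1 × $100 = $1,010.00
Subtotal: $33,855.00 + $63,196.00 + $3,932.50 + $6,603.00 + $1,010.00 = $108,596.50
Travel: 37.9 × ($100 ÷ 2) = 37.9 × $50.00 = $1,895.00
Total: $108,596.50 + $1,895.00 = $110,491.50

$110,491.50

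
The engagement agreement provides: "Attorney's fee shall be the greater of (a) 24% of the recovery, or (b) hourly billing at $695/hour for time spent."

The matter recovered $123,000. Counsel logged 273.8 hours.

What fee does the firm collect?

$190,291.00

(a) 24% of $123,000 = $29,520.00
(b) 273.8 × $695 = $190,291.00
The greater is (b): $190,291.00.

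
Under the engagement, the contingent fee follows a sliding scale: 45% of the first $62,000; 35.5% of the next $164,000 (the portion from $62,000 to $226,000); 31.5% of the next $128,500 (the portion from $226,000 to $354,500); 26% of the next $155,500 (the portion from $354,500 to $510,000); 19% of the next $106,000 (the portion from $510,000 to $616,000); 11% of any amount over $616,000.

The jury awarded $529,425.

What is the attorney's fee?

First $62,000 at 45% = $27,900.00
Next $164,000 at 35.5% = $58,220.00
Next $128,500 at 31.5% = $40,477.50
Next $155,500 at 26% = $40,430.00
Remaining $19,425 at 19% = $3,690.75
Fee: $27,900.00 + $58,220.00 + $40,477.50 + $40,430.00 + $3,690.75 = $170,718.25

$170,718.25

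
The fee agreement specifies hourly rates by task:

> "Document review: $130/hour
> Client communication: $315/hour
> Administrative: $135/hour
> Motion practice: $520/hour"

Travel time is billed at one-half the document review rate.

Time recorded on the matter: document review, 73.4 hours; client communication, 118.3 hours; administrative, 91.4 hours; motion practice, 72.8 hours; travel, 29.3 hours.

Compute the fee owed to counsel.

Document review: 73.4 × $130 = $9,542.00
Client communication: 118.3 × $315 = $37,264.50
Administrative: 91.4 × $135 = $12,339.00
Motion practice: 72.8 × $520 = $37,856.00
Subtotal: $9,542.00 + $37,264.50 + $12,339.00 + $37,856.00 = $97,001.50
Travel: 29.3 × ($130 ÷ 2) = 29.3 × $65.00 = $1,904.50
Total: $97,001.50 + $1,904.50 = $98,906.00

$98,906.00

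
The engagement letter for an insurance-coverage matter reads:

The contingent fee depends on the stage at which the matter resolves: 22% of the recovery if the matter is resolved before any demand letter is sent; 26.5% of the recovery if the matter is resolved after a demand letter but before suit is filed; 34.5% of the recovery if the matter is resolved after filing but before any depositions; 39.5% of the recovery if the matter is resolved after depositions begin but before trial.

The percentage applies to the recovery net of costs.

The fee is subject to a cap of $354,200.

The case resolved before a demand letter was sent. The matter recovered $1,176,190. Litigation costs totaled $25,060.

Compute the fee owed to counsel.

Fee base (net of costs): $1,176,190 − $25,060 = $1,151,130
The matter resolved before a demand letter was sent, so the 22% rate applies.
$1,151,130 × 22% = $253,248.60
$253,248.60 is under the $354,200 cap.

$253,248.60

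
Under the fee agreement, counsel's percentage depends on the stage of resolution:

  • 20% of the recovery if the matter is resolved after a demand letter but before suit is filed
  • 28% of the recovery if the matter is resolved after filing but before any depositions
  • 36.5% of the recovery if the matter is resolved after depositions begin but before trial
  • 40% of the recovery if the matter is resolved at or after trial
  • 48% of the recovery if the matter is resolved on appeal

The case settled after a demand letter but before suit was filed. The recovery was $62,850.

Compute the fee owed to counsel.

$12,570.00

The matter settled after a demand letter but before suit was filed, so the 20% rate applies.
$62,850 × 20% = $12,570.00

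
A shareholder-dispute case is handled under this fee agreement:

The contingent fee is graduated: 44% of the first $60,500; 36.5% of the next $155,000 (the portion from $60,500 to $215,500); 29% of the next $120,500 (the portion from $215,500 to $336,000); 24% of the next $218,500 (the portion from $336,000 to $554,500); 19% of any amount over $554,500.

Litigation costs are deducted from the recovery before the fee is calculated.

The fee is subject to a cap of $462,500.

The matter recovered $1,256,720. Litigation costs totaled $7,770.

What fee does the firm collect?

Fee base (net of costs): $1,256,720 − $7,770 = $1,248,950
First $60,500 at 44% = $26,620.00
Next $155,000 at 36.5% = $56,575.00
Next $120,500 at 29% = $34,945.00
Next $218,500 at 24% = $52,440.00
Remaining $694,450 at 19% = $131,945.50
Fee: $26,620.00 + $56,575.00 + $34,945.00 + $52,440.00 + $131,945.50 = $302,525.50
$302,525.50 is under the $462,500 cap.

$302,525.50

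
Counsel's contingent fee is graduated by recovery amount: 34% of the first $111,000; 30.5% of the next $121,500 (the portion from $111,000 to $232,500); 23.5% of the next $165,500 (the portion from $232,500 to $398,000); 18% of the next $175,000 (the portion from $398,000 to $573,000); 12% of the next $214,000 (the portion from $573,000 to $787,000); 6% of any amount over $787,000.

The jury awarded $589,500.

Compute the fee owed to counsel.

$147,170.00

First $111,000 at 34% = $37,740.00
Next $121,500 at 30.5% = $37,057.50
Next $165,500 at 23.5% = $38,892.50
Next $175,000 at 18% = $31,500.00
Remaining $16,500 at 12% = $1,980.00
Fee: $37,740.00 + $37,057.50 + $38,892.50 + $31,500.00 + $1,980.00 = $147,170.00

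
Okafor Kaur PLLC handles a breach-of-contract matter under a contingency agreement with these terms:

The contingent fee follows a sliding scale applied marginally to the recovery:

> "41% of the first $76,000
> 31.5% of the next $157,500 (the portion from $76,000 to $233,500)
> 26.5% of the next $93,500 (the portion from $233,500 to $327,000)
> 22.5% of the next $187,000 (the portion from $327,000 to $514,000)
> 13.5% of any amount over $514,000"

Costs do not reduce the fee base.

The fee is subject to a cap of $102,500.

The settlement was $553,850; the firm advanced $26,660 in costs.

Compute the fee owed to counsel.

$102,500.00

Fee base is the gross recovery, $553,850; costs are reimbursed separately.
First $76,000 at 41% = $31,160.00
Next $157,500 at 31.5% = $49,612.50
Next $93,500 at 26.5% = $24,777.50
Next $187,000 at 22.5% = $42,075.00
Remaining $39,850 at 13.5% = $5,379.75
Fee: $31,160.00 + $49,612.50 + $24,777.50 + $42,075.00 + $5,379.75 = $153,004.75
$153,004.75 exceeds the $102,500 cap, so the fee is capped at $102,500.00.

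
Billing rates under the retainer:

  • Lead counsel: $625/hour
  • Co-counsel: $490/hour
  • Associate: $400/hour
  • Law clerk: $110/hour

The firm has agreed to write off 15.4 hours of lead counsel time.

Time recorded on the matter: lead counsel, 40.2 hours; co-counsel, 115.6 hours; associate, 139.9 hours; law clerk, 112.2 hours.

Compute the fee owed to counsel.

Lead counsel: 40.2 × $625 = $25,125.00
Co-counsel: 115.6 × $490 = $56,644.00
Associate: 139.9 × $400 = $55,960.00
Law clerk: 112.2 × $110 = $12,342.00
Subtotal: $150,071.00
Write-off: 15.4 × $625 = $9,625.00
Total: $150,071.00 − $9,625.00 = $140,446.00

$140,446.00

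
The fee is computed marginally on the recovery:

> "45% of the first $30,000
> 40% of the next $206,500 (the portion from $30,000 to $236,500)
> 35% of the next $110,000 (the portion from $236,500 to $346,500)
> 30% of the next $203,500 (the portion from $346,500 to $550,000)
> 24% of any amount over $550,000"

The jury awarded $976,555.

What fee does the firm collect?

First $30,000 at 45% = $13,500.00
Next $206,500 at 40% = $82,600.00
Next $110,000 at 35% = $38,500.00
Next $203,500 at 30% = $61,050.00
Remaining $426,555 at 24% = $102,373.20
Fee: $13,500.00 + $82,600.00 + $38,500.00 + $61,050.00 + $102,373.20 = $298,023.20

$298,023.20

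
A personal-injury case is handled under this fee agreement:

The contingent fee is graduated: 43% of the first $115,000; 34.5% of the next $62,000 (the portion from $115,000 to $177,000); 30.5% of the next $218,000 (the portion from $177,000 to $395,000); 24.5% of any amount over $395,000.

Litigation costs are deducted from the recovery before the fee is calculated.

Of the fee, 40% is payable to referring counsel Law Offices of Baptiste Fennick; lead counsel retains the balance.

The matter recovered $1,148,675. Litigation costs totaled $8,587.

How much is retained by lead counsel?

$191,925.94

Fee base (net of costs): $1,148,675 − $8,587 = $1,140,088
First $115,000 at 43% = $49,450.00
Next $62,000 at 34.5% = $21,390.00
Next $218,000 at 30.5% = $66,490.00
Remaining $745,088 at 24.5% = $182,546.56
Fee: $49,450.00 + $21,390.00 + $66,490.00 + $182,546.56 = $319,876.56
Referral share: 40% of $319,876.56 = $127,950.62; lead counsel retains $319,876.56 − $127,950.62 = $191,925.94.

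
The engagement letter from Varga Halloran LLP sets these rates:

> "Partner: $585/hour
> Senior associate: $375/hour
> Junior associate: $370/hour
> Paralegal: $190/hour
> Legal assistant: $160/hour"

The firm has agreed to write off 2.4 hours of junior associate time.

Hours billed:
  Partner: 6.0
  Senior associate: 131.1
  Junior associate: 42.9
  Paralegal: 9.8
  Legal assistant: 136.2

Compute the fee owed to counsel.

$91,311.50

Partner: 6.0 × $585 = $3,510.00
Senior associate: 131.1 × $375 = $49,162.50
Junior associate: 42.9 × $370 = $15,873.00
Paralegal: 9.8 × $190 = $1,862.00
Legal assistant: 136.2 × $160 = $21,792.00
Subtotal: $92,199.50
Write-off: 2.4 × $370 = $888.00
Total: $92,199.50 − $888.00 = $91,311.50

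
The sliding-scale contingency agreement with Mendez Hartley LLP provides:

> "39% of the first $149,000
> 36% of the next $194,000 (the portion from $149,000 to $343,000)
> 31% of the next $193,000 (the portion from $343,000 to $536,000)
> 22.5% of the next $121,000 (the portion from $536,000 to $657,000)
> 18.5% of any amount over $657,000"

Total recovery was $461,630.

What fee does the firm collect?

$164,725.30

First $149,000 at 39% = $58,110.00
Next $194,000 at 36% = $69,840.00
Remaining $118,630 at 31% = $36,775.30
Fee: $58,110.00 + $69,840.00 + $36,775.30 = $164,725.30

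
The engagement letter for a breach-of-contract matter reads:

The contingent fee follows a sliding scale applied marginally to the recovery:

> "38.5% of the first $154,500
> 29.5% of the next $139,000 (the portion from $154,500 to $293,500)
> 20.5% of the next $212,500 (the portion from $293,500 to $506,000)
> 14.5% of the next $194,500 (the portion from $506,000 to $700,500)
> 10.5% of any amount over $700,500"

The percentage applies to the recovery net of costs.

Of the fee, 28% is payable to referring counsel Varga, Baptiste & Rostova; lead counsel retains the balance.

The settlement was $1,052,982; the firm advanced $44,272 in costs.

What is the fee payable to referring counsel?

Fee base (net of costs): $1,052,982 − $44,272 = $1,008,710
First $154,500 at 38.5% = $59,482.50
Next $139,000 at 29.5% = $41,005.00
Next $212,500 at 20.5% = $43,562.50
Next $194,500 at 14.5% = $28,202.50
Remaining $308,210 at 10.5% = $32,362.05
Fee: $59,482.50 + $41,005.00 + $43,562.50 + $28,202.50 + $32,362.05 = $204,614.55
Referral share: 28% of $204,614.55 = $57,292.07; lead counsel retains $204,614.55 − $57,292.07 = $147,322.48.

$57,292.07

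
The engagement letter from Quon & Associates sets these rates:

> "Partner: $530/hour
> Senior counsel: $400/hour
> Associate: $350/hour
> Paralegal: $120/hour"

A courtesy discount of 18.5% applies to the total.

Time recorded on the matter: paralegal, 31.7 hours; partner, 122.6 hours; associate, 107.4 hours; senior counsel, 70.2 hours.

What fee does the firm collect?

$109,578.38

Partner: 122.6 × $530 = $64,978.00
Senior counsel: 70.2 × $400 = $28,080.00
Associate: 107.4 × $350 = $37,590.00
Paralegal: 31.7 × $120 = $3,804.00
Subtotal: $134,452.00
Less 18.5% discount: −$24,873.62
Total: $134,452.00 − $24,873.62 = $109,578.38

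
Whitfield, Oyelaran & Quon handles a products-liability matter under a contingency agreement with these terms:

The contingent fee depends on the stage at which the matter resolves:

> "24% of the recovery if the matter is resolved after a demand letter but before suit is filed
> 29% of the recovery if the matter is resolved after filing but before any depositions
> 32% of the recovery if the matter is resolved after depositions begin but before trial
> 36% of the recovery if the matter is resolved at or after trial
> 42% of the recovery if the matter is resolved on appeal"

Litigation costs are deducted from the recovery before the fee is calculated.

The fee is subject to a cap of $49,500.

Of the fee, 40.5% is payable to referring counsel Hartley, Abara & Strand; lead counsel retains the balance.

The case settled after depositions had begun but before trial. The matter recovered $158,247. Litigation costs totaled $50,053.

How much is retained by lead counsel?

$20,600.14

Fee base (net of costs): $158,247 − $50,053 = $108,194
The matter settled after depositions had begun but before trial, so the 32% rate applies.
$108,194 × 32% = $34,622.08
$34,622.08 is under the $49,500 cap.
Referral share: 40.5% of $34,622.08 = $14,021.94; lead counsel retains $34,622.08 − $14,021.94 = $20,600.14.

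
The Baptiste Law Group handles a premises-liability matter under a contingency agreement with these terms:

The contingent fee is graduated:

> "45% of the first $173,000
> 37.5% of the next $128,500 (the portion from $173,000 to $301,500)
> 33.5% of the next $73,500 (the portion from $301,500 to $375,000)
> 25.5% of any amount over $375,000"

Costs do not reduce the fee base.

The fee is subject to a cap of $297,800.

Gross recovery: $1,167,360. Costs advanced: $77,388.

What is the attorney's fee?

Fee base is the gross recovery, $1,167,360; costs are reimbursed separately.
First $173,000 at 45% = $77,850.00
Next $128,500 at 37.5% = $48,187.50
Next $73,500 at 33.5% = $24,622.50
Remaining $792,360 at 25.5% = $202,051.80
Fee: $77,850.00 + $48,187.50 + $24,622.50 + $202,051.80 = $352,711.80
$352,711.80 exceeds the $297,800 cap, so the fee is capped at $297,800.00.

$297,800.00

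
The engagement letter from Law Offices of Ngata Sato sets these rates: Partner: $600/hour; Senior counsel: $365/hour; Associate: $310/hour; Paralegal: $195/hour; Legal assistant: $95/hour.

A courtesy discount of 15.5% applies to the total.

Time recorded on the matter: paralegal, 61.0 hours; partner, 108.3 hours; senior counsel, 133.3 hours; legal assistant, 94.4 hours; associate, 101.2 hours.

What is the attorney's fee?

$140,159.73

Partner: 108.3 × $600 = $64,980.00
Senior counsel: 133.3 × $365 = $48,654.50
Associate: 101.2 × $310 = $31,372.00
Paralegal: 61.0 × $195 = $11,895.00
Legal assistant: 94.4 × $95 = $8,968.00
Subtotal: $165,869.50
Less 15.5% discount: −$25,709.77
Total: $165,869.50 − $25,709.77 = $140,159.73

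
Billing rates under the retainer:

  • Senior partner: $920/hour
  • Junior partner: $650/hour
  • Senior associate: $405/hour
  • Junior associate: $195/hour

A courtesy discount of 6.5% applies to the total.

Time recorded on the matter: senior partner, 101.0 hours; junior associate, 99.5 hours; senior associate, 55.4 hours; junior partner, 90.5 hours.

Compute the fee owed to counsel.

$181,001.51

Senior partner: 101.0 × $920 = $92,920.00
Junior partner: 90.5 × $650 = $58,825.00
Senior associate: 55.4 × $405 = $22,437.00
Junior associate: 99.5 × $195 = $19,402.50
Subtotal: $193,584.50
Less 6.5% discount: −$12,582.99
Total: $193,584.50 − $12,582.99 = $181,001.51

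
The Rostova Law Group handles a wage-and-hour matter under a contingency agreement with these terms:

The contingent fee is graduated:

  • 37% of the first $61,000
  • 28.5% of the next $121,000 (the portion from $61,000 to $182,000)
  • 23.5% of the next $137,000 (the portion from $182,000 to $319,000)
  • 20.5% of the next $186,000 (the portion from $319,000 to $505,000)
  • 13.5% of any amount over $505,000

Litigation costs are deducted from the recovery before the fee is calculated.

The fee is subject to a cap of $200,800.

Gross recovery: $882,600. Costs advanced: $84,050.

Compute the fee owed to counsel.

Fee base (net of costs): $882,600 − $84,050 = $798,550
First $61,000 at 37% = $22,570.00
Next $121,000 at 28.5% = $34,485.00
Next $137,000 at 23.5% = $32,195.00
Next $186,000 at 20.5% = $38,130.00
Remaining $293,550 at 13.5% = $39,629.25
Fee: $22,570.00 + $34,485.00 + $32,195.00 + $38,130.00 + $39,629.25 = $167,009.25
$167,009.25 is under the $200,800 cap.

$167,009.25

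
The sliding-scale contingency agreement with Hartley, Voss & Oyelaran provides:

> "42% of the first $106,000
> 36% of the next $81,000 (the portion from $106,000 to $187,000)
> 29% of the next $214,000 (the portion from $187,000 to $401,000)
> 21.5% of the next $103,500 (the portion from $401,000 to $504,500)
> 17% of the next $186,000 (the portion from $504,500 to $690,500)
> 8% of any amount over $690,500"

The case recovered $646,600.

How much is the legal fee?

First $106,000 at 42% = $44,520.00
Next $81,000 at 36% = $29,160.00
Next $214,000 at 29% = $62,060.00
Next $103,500 at 21.5% = $22,252.50
Remaining $142,100 at 17% = $24,157.00
Fee: $44,520.00 + $29,160.00 + $62,060.00 + $22,252.50 + $24,157.00 = $182,149.50

$182,149.50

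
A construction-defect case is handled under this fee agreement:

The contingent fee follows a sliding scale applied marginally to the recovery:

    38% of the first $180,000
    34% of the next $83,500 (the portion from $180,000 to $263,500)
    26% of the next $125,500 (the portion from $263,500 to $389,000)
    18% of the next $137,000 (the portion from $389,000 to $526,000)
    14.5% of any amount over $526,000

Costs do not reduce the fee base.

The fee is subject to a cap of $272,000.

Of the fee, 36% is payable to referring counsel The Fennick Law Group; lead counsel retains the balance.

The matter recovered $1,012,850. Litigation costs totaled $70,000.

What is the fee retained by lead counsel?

Fee base is the gross recovery, $1,012,850; costs are reimbursed separately.
First $180,000 at 38% = $68,400.00
Next $83,500 at 34% = $28,390.00
Next $125,500 at 26% = $32,630.00
Next $137,000 at 18% = $24,660.00
Remaining $486,850 at 14.5% = $70,593.25
Fee: $68,400.00 + $28,390.00 + $32,630.00 + $24,660.00 + $70,593.25 = $224,673.25
$224,673.25 is under the $272,000 cap.
Referral share: 36% of $224,673.25 = $80,882.37; lead counsel retains $224,673.25 − $80,882.37 = $143,790.88.

$143,790.88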